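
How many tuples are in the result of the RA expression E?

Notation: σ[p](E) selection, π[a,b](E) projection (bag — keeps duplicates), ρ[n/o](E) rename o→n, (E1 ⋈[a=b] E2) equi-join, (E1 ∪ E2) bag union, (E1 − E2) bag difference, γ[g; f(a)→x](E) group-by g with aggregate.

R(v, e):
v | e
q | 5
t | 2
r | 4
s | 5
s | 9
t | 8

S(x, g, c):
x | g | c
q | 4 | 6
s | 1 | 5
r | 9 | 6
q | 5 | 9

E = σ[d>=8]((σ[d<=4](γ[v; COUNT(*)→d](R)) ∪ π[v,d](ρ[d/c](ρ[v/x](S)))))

Per-node cardinality:
  R → 6
  γ[v; COUNT(*)→d](R) → 4
  σ[d<=4](γ[v; COUNT(*)→d](R)) → 4
  S → 4
  ρ[v/x](S) → 4
  ρ[d/c](ρ[v/x](S)) → 4
  π[v,d](ρ[d/c](ρ[v/x](S))) → 4
  (σ[d<=4](γ[v; COUNT(*)→d](R)) ∪ π[v,d](ρ[d/c](ρ[v/x](S)))) → 8
  σ[d>=8]((σ[d<=4](γ[v; COUNT(*)→d](R)) ∪ π[v,d](ρ[d/c](ρ[v/x](S))))) → 1

|E| = 1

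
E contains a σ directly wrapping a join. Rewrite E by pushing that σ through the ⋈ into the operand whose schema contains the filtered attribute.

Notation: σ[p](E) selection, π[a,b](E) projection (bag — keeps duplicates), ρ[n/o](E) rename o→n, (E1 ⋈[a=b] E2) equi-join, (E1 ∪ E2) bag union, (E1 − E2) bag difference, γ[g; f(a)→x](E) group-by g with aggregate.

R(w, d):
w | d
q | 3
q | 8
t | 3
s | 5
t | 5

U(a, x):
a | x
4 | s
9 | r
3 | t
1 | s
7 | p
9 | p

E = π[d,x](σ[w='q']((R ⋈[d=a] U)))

σ filters on w, owned by the left side.
E' = π[d,x]((σ[w='q'](R) ⋈[d=a] U))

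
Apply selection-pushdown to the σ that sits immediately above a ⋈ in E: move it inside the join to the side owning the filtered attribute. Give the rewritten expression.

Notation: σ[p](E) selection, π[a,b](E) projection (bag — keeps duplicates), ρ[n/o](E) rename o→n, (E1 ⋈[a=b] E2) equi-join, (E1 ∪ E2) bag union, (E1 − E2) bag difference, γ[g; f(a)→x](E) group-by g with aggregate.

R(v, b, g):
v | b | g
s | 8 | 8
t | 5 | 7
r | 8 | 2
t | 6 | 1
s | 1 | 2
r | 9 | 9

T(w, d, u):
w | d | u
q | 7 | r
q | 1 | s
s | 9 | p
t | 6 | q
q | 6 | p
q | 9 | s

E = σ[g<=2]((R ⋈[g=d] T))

σ filters on g, owned by the left side.
E' = (σ[g<=2](R) ⋈[g=d] T)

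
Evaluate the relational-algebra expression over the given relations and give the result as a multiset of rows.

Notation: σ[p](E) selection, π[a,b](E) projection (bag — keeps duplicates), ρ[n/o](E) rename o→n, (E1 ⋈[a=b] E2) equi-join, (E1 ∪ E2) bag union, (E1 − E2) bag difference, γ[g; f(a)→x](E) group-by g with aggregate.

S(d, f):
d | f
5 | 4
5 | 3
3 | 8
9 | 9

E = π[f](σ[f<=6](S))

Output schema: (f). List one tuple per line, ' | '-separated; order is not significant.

Stepwise |·|:
  S → 4
  σ[f<=6](S) → 2
  π[f](σ[f<=6](S)) → 2

== RESULT ==
f
3
4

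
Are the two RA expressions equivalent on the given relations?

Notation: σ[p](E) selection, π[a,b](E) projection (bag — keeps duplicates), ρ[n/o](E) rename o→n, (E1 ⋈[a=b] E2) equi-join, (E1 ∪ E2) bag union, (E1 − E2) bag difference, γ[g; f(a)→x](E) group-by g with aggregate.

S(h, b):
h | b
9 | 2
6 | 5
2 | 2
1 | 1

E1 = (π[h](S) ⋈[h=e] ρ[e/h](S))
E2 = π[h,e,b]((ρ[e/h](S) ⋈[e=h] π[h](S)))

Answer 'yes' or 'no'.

E1 stepwise |·|:
  S → 4
  π[h](S) → 4
  S → 4
  ρ[e/h](S) → 4
  (π[h](S) ⋈[h=e] ρ[e/h](S)) → 4
E2 stepwise |·|:
  S → 4
  ρ[e/h](S) → 4
  S → 4
  π[h](S) → 4
  (ρ[e/h](S) ⋈[e=h] π[h](S)) → 4
  π[h,e,b]((ρ[e/h](S) ⋈[e=h] π[h](S))) → 4

E1 and E2 produce the same multiset:
h | e | b
1 | 1 | 1
2 | 2 | 2
6 | 6 | 5
9 | 9 | 2

yes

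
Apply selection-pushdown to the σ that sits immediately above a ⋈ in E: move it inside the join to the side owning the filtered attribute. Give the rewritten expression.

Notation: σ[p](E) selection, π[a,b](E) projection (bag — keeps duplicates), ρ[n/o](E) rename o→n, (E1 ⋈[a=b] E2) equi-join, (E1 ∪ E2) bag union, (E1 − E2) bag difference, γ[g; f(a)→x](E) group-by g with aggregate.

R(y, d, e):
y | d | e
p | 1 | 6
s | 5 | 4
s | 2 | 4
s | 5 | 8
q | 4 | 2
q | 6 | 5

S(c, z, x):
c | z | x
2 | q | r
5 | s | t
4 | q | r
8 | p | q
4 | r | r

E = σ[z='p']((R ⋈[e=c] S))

σ filters on z, owned by the right side.
E' = (R ⋈[e=c] σ[z='p'](S))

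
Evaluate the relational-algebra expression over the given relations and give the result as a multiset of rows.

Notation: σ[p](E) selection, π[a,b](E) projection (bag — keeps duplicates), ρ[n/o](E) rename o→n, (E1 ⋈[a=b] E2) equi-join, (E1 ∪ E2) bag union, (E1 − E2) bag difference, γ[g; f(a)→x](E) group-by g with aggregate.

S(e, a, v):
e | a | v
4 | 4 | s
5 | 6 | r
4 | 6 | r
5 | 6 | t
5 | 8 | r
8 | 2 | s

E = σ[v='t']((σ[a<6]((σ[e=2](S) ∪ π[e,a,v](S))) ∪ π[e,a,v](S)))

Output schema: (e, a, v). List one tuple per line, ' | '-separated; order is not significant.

Per-node cardinality:
  S → 6
  σ[e=2](S) → 0
  S → 6
  π[e,a,v](S) → 6
  (σ[e=2](S) ∪ π[e,a,v](S)) → 6
  σ[a<6]((σ[e=2](S) ∪ π[e,a,v](S))) → 2
  S → 6
  π[e,a,v](S) → 6
  (σ[a<6]((σ[e=2](S) ∪ π[e,a,v](S))) ∪ π[e,a,v](S)) → 8
  σ[v='t']((σ[a<6]((σ[e=2](S) ∪ π[e,a,v](S))) ∪ π[e,a,v](S))) → 1

== RESULT ==
e | a | v
5 | 6 | t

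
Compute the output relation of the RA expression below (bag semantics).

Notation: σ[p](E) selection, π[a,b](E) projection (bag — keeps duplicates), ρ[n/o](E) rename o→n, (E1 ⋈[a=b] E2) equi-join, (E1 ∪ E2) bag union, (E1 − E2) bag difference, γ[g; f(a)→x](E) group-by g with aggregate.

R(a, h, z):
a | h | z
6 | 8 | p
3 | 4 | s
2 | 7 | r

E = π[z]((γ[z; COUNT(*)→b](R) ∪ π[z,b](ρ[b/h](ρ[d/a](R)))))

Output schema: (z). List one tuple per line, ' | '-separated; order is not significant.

Row counts bottom-up:
  R → 3
  γ[z; COUNT(*)→b](R) → 3
  R → 3
  ρ[d/a](R) → 3
  ρ[b/h](ρ[d/a](R)) → 3
  π[z,b](ρ[b/h](ρ[d/a](R))) → 3
  (γ[z; COUNT(*)→b](R) ∪ π[z,b](ρ[b/h](ρ[d/a](R)))) → 6
  π[z]((γ[z; COUNT(*)→b](R) ∪ π[z,b](ρ[b/h](ρ[d/a](R))))) → 6

== RESULT ==
z
p
p
r
r
s
s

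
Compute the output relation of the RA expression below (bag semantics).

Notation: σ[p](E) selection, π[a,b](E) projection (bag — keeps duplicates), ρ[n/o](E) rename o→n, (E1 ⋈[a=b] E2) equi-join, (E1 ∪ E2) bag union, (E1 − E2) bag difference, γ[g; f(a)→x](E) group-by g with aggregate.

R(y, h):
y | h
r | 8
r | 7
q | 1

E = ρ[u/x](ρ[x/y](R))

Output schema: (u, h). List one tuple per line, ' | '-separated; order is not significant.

Stepwise |·|:
  R → 3
  ρ[x/y](R) → 3
  ρ[u/x](ρ[x/y](R)) → 3

== RESULT ==
u | h
q | 1
r | 7
r | 8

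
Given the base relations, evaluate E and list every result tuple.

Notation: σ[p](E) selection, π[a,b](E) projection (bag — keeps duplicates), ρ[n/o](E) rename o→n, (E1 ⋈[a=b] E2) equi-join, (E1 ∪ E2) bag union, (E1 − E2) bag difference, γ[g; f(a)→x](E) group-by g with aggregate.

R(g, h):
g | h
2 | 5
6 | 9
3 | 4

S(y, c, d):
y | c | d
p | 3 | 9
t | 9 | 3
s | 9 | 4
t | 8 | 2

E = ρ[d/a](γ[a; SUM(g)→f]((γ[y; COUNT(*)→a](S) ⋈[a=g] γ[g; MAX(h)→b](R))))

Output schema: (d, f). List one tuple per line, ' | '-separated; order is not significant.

Per-node cardinality:
  S → 4
  γ[y; COUNT(*)→a](S) → 3
  R → 3
  γ[g; MAX(h)→b](R) → 3
  (γ[y; COUNT(*)→a](S) ⋈[a=g] γ[g; MAX(h)→b](R)) → 1
  γ[a; SUM(g)→f]((γ[y; COUNT(*)→a](S) ⋈[a=g] γ[g; MAX(h)→b](R))) → 1
  ρ[d/a](γ[a; SUM(g)→f]((γ[y; COUNT(*)→a](S) ⋈[a=g] γ[g; MAX(h)→b](R)))) → 1

== RESULT ==
d | f
2 | 2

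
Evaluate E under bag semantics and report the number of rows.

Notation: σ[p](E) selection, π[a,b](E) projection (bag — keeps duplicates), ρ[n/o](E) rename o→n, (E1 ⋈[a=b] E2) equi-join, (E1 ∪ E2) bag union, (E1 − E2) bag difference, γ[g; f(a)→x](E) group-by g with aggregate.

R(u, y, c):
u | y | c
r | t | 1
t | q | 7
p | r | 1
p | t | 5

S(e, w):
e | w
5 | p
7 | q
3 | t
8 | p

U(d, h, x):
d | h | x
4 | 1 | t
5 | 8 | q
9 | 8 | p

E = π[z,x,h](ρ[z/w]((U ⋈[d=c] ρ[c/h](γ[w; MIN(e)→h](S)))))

Row counts bottom-up:
  U → 3
  S → 4
  γ[w; MIN(e)→h](S) → 3
  ρ[c/h](γ[w; MIN(e)→h](S)) → 3
  (U ⋈[d=c] ρ[c/h](γ[w; MIN(e)→h](S))) → 1
  ρ[z/w]((U ⋈[d=c] ρ[c/h](γ[w; MIN(e)→h](S)))) → 1
  π[z,x,h](ρ[z/w]((U ⋈[d=c] ρ[c/h](γ[w; MIN(e)→h](S))))) → 1

|E| = 1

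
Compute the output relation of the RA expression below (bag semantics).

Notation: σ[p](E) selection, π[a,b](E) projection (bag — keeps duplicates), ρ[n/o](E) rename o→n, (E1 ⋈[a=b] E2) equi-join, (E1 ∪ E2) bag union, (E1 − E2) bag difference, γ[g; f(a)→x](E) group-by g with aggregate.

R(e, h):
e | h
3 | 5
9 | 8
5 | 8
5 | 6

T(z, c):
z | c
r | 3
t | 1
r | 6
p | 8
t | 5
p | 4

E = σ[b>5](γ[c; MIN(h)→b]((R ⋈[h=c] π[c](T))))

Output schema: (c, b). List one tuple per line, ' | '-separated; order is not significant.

Stepwise |·|:
  R → 4
  T → 6
  π[c](T) → 6
  (R ⋈[h=c] π[c](T)) → 4
  γ[c; MIN(h)→b]((R ⋈[h=c] π[c](T))) → 3
  σ[b>5](γ[c; MIN(h)→b]((R ⋈[h=c] π[c](T)))) → 2

== RESULT ==
c | b
6 | 6
8 | 8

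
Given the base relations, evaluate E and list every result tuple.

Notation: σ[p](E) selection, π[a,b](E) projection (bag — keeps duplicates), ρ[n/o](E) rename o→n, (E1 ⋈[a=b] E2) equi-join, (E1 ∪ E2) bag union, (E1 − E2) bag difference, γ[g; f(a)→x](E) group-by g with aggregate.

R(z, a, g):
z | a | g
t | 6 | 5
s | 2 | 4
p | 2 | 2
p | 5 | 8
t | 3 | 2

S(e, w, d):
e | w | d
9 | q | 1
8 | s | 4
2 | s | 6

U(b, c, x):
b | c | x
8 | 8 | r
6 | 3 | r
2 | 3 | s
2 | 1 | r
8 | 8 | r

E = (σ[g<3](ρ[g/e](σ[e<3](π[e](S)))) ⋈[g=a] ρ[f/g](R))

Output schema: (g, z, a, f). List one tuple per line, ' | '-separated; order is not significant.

Stepwise |·|:
  S → 3
  π[e](S) → 3
  σ[e<3](π[e](S)) → 1
  ρ[g/e](σ[e<3](π[e](S))) → 1
  σ[g<3](ρ[g/e](σ[e<3](π[e](S)))) → 1
  R → 5
  ρ[f/g](R) → 5
  (σ[g<3](ρ[g/e](σ[e<3](π[e](S)))) ⋈[g=a] ρ[f/g](R)) → 2

== RESULT ==
g | z | a | f
2 | p | 2 | 2
2 | s | 2 | 4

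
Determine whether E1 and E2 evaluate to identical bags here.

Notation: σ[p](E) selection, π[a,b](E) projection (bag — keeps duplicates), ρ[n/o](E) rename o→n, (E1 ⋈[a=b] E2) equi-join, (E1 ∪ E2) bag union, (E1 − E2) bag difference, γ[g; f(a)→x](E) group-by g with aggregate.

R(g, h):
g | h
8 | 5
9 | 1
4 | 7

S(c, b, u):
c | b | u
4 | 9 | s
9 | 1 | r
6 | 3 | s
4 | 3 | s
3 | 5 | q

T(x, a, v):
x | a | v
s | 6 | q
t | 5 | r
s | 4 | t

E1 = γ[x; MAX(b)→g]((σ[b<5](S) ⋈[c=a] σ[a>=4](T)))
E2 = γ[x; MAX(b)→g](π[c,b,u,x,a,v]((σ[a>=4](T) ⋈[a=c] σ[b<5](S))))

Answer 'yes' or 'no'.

E1 stepwise |·|:
  S → 5
  σ[b<5](S) → 3
  T → 3
  σ[a>=4](T) → 3
  (σ[b<5](S) ⋈[c=a] σ[a>=4](T)) → 2
  γ[x; MAX(b)→g]((σ[b<5](S) ⋈[c=a] σ[a>=4](T))) → 1
E2 stepwise |·|:
  T → 3
  σ[a>=4](T) → 3
  S → 5
  σ[b<5](S) → 3
  (σ[a>=4](T) ⋈[a=c] σ[b<5](S)) → 2
  π[c,b,u,x,a,v]((σ[a>=4](T) ⋈[a=c] σ[b<5](S))) → 2
  γ[x; MAX(b)→g](π[c,b,u,x,a,v]((σ[a>=4](T) ⋈[a=c] σ[b<5](S)))) → 1

E1 and E2 produce the same multiset:
x | g
s | 3

yes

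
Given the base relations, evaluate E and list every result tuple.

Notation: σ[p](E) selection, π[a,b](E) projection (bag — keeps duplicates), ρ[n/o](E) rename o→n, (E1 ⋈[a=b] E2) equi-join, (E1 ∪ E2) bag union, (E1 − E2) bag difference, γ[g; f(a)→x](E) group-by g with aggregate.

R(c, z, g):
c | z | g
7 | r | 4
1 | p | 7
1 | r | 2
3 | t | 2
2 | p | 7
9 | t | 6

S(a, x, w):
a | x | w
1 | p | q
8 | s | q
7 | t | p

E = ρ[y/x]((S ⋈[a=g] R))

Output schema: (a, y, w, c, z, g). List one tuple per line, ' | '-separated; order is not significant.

Stepwise |·|:
  S → 3
  R → 6
  (S ⋈[a=g] R) → 2
  ρ[y/x]((S ⋈[a=g] R)) → 2

== RESULT ==
a | y | w | c | z | g
7 | t | p | 1 | p | 7
7 | t | p | 2 | p | 7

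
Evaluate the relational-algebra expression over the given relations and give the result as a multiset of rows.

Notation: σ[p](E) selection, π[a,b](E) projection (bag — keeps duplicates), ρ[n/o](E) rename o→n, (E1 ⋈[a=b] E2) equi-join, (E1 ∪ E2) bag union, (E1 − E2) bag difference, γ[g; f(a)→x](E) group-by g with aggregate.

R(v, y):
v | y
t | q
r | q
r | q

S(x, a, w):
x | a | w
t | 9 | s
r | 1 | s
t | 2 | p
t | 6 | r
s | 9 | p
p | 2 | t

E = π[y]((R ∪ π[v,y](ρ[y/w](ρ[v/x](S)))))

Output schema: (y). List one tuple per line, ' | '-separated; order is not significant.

Stepwise |·|:
  R → 3
  S → 6
  ρ[v/x](S) → 6
  ρ[y/w](ρ[v/x](S)) → 6
  π[v,y](ρ[y/w](ρ[v/x](S))) → 6
  (R ∪ π[v,y](ρ[y/w](ρ[v/x](S)))) → 9
  π[y]((R ∪ π[v,y](ρ[y/w](ρ[v/x](S))))) → 9

== RESULT ==
y
p
p
q
q
q
r
s
s
t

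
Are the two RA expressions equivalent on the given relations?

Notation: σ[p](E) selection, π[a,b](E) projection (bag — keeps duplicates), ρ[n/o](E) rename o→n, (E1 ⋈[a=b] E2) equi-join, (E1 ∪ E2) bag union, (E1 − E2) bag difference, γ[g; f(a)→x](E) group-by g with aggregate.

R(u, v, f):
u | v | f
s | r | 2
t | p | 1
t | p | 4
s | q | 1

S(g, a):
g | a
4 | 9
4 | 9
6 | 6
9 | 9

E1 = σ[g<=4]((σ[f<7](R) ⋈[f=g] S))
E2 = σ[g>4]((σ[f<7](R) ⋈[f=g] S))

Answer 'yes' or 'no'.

E1 per-node cardinality:
  R → 4
  σ[f<7](R) → 4
  S → 4
  (σ[f<7](R) ⋈[f=g] S) → 2
  σ[g<=4]((σ[f<7](R) ⋈[f=g] S)) → 2
E2 per-node cardinality:
  R → 4
  σ[f<7](R) → 4
  S → 4
  (σ[f<7](R) ⋈[f=g] S) → 2
  σ[g>4]((σ[f<7](R) ⋈[f=g] S)) → 0

E1 result:
u | v | f | g | a
t | p | 4 | 4 | 9
t | p | 4 | 4 | 9
E2 result:
u | v | f | g | a
(0 rows)
Witness: ('t', 'p', 4, 4, 9) appears 2× in E1 but 0× in E2.

no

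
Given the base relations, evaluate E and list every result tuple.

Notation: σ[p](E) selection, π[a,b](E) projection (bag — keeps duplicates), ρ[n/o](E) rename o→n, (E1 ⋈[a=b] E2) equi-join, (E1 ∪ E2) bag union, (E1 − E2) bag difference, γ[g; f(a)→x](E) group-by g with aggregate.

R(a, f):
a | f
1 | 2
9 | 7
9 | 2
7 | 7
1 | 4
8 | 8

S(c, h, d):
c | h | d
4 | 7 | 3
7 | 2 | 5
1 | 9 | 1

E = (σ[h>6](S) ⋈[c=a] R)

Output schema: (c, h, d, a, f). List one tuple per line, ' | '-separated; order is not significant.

Row counts bottom-up:
  S → 3
  σ[h>6](S) → 2
  R → 6
  (σ[h>6](S) ⋈[c=a] R) → 2

== RESULT ==
c | h | d | a | f
1 | 9 | 1 | 1 | 2
1 | 9 | 1 | 1 | 4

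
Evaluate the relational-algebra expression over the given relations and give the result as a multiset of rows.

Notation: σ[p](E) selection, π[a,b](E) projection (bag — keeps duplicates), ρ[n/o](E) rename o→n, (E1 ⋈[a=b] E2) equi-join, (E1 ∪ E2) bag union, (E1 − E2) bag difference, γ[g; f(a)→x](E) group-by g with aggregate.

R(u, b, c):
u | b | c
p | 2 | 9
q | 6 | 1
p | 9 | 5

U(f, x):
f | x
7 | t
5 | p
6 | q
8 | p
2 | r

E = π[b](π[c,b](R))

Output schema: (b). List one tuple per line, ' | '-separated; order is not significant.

Stepwise |·|:
  R → 3
  π[c,b](R) → 3
  π[b](π[c,b](R)) → 3

== RESULT ==
b
2
6
9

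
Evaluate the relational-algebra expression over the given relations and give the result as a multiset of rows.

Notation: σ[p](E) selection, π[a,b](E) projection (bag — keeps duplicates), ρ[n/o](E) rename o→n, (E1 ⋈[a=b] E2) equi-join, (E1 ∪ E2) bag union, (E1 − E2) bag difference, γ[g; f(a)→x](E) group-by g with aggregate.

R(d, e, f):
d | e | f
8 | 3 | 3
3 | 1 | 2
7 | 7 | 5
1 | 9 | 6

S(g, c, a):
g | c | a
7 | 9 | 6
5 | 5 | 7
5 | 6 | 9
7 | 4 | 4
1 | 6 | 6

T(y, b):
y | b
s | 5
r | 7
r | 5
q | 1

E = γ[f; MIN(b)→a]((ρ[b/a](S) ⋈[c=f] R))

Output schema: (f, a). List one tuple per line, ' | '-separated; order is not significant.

Per-node cardinality:
  S → 5
  ρ[b/a](S) → 5
  R → 4
  (ρ[b/a](S) ⋈[c=f] R) → 3
  γ[f; MIN(b)→a]((ρ[b/a](S) ⋈[c=f] R)) → 2

== RESULT ==
f | a
5 | 7
6 | 6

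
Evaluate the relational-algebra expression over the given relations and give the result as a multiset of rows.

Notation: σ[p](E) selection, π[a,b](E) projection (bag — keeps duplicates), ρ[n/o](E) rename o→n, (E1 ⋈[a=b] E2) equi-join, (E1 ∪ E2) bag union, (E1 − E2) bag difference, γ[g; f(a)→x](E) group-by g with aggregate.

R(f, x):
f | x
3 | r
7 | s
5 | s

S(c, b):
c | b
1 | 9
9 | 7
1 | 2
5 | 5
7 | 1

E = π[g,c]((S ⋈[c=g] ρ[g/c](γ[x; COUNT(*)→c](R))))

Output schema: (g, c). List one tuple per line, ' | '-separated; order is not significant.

Per-node cardinality:
  S → 5
  R → 3
  γ[x; COUNT(*)→c](R) → 2
  ρ[g/c](γ[x; COUNT(*)→c](R)) → 2
  (S ⋈[c=g] ρ[g/c](γ[x; COUNT(*)→c](R))) → 2
  π[g,c]((S ⋈[c=g] ρ[g/c](γ[x; COUNT(*)→c](R)))) → 2

== RESULT ==
g | c
1 | 1
1 | 1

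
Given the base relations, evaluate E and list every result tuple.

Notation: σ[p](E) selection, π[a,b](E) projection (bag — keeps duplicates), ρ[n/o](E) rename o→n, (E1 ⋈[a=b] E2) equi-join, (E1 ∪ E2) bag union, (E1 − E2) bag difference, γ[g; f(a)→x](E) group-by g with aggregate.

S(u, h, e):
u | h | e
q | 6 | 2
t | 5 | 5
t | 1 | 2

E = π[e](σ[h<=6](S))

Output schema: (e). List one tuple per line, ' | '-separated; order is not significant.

Per-node cardinality:
  S → 3
  σ[h<=6](S) → 3
  π[e](σ[h<=6](S)) → 3

== RESULT ==
e
2
2
5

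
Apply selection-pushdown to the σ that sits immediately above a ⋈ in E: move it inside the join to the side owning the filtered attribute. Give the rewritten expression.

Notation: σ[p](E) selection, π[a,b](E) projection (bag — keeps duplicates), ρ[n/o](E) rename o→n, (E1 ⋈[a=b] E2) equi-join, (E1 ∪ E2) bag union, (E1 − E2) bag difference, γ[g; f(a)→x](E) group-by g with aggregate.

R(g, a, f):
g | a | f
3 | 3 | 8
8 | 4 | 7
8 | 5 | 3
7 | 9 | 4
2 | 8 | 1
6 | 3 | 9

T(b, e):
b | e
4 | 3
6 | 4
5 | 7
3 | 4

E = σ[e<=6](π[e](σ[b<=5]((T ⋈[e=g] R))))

σ filters on b, owned by the left side.
E' = σ[e<=6](π[e]((σ[b<=5](T) ⋈[e=g] R)))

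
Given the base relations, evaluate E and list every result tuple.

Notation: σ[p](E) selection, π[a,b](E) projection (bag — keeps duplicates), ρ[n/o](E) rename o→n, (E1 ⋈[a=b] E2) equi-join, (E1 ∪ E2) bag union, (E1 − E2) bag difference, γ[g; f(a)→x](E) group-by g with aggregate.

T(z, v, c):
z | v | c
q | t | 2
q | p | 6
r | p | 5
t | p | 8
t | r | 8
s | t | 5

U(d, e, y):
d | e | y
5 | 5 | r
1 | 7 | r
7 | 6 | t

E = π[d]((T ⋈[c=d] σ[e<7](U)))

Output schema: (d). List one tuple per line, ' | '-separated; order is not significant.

Per-node cardinality:
  T → 6
  U → 3
  σ[e<7](U) → 2
  (T ⋈[c=d] σ[e<7](U)) → 2
  π[d]((T ⋈[c=d] σ[e<7](U))) → 2

== RESULT ==
d
5
5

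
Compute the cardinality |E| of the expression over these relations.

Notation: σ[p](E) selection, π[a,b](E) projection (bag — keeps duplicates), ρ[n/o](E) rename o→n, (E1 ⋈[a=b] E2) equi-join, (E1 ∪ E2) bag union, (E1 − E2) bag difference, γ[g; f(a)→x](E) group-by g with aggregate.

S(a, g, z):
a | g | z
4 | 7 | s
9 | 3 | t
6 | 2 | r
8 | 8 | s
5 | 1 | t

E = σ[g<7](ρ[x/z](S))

Stepwise |·|:
  S → 5
  ρ[x/z](S) → 5
  σ[g<7](ρ[x/z](S)) → 3

|E| = 3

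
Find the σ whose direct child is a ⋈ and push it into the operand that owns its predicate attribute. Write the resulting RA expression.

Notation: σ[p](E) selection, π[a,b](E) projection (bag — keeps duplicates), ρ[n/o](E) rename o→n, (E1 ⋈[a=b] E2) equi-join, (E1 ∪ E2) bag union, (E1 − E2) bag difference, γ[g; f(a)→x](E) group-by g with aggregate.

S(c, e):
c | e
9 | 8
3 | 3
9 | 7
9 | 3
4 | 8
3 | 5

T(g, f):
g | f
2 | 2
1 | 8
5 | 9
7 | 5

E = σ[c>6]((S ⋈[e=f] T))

σ filters on c, owned by the left side.
E' = (σ[c>6](S) ⋈[e=f] T)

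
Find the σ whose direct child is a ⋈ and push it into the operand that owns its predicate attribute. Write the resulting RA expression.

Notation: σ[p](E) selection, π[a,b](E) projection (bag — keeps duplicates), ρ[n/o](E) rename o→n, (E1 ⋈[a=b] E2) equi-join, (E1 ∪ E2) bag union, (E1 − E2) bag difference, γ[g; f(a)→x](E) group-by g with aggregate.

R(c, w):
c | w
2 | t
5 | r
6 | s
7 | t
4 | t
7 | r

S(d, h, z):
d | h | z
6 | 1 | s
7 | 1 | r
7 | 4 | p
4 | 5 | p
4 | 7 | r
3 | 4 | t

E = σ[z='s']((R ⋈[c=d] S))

σ filters on z, owned by the right side.
E' = (R ⋈[c=d] σ[z='s'](S))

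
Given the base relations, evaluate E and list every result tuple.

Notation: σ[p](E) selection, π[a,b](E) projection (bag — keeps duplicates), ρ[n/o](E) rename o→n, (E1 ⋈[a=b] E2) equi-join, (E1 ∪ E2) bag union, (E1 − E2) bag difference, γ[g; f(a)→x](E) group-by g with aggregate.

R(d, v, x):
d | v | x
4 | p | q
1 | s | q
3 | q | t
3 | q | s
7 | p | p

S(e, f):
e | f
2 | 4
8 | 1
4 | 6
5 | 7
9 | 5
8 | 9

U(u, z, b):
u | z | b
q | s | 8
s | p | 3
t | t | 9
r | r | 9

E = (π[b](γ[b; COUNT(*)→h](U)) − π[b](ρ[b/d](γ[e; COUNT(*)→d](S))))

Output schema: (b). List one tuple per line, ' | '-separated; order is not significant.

Subexpression sizes:
  U → 4
  γ[b; COUNT(*)→h](U) → 3
  π[b](γ[b; COUNT(*)→h](U)) → 3
  S → 6
  γ[e; COUNT(*)→d](S) → 5
  ρ[b/d](γ[e; COUNT(*)→d](S)) → 5
  π[b](ρ[b/d](γ[e; COUNT(*)→d](S))) → 5
  (π[b](γ[b; COUNT(*)→h](U)) − π[b](ρ[b/d](γ[e; COUNT(*)→d](S)))) → 3

== RESULT ==
b
3
8
9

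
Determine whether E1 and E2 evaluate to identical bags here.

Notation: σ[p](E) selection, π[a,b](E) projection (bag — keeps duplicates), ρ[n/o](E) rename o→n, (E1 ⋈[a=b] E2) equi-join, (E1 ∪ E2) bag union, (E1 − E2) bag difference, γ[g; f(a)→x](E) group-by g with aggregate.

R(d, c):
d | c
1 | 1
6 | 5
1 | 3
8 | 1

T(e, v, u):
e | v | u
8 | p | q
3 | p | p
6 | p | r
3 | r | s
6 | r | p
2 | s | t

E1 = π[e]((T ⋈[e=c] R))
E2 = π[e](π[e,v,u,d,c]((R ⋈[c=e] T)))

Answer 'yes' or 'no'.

E1 subexpression sizes:
  T → 6
  R → 4
  (T ⋈[e=c] R) → 2
  π[e]((T ⋈[e=c] R)) → 2
E2 subexpression sizes:
  R → 4
  T → 6
  (R ⋈[c=e] T) → 2
  π[e,v,u,d,c]((R ⋈[c=e] T)) → 2
  π[e](π[e,v,u,d,c]((R ⋈[c=e] T))) → 2

E1 and E2 produce the same multiset:
e
3
3

yes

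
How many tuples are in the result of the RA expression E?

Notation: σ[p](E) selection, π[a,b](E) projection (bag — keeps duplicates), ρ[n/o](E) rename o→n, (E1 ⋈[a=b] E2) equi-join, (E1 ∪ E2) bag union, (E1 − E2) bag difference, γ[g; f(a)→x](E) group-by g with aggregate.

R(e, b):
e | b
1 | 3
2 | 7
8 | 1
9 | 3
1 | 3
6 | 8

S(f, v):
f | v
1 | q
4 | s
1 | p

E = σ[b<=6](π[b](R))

Row counts bottom-up:
  R → 6
  π[b](R) → 6
  σ[b<=6](π[b](R)) → 4

|E| = 4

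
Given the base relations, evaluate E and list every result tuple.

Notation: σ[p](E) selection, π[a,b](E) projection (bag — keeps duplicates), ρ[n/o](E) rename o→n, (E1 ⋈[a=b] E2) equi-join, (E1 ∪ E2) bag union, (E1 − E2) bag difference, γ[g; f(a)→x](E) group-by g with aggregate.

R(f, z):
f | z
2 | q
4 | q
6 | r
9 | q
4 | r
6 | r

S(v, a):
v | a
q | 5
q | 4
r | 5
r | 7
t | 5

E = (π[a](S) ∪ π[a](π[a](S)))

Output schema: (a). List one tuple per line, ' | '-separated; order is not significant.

Stepwise |·|:
  S → 5
  π[a](S) → 5
  S → 5
  π[a](S) → 5
  π[a](π[a](S)) → 5
  (π[a](S) ∪ π[a](π[a](S))) → 10

== RESULT ==
a
4
4
5
5
5
5
5
5
7
7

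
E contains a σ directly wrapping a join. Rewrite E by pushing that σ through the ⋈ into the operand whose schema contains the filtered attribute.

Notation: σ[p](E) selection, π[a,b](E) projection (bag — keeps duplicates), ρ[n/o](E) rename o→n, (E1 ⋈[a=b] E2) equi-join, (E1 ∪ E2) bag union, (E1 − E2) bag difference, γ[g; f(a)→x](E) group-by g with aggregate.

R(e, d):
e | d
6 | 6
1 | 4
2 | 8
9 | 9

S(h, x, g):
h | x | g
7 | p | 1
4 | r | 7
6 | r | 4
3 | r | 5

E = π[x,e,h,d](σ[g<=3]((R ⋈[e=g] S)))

σ filters on g, owned by the right side.
E' = π[x,e,h,d]((R ⋈[e=g] σ[g<=3](S)))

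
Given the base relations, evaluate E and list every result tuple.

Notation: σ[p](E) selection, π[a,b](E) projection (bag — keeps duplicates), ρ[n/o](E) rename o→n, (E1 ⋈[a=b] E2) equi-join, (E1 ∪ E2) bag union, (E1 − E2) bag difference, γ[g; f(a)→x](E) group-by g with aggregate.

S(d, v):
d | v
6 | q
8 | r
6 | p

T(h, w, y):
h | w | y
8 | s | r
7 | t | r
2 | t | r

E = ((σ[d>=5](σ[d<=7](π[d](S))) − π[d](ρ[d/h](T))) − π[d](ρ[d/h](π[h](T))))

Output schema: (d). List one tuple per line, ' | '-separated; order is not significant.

Stepwise |·|:
  S → 3
  π[d](S) → 3
  σ[d<=7](π[d](S)) → 2
  σ[d>=5](σ[d<=7](π[d](S))) → 2
  T → 3
  ρ[d/h](T) → 3
  π[d](ρ[d/h](T)) → 3
  (σ[d>=5](σ[d<=7](π[d](S))) − π[d](ρ[d/h](T))) → 2
  T → 3
  π[h](T) → 3
  ρ[d/h](π[h](T)) → 3
  π[d](ρ[d/h](π[h](T))) → 3
  ((σ[d>=5](σ[d<=7](π[d](S))) − π[d](ρ[d/h](T))) − π[d](ρ[d/h](π[h](T)))) → 2

== RESULT ==
d
6
6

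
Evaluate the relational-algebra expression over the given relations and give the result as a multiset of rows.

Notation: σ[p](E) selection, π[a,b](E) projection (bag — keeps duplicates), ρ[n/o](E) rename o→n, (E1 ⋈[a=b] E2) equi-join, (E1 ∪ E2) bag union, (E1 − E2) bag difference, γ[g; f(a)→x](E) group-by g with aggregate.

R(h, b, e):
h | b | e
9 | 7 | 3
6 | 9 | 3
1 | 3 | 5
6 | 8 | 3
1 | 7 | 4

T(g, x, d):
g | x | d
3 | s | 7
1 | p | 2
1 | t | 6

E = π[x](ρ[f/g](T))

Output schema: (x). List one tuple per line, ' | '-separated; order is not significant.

Row counts bottom-up:
  T → 3
  ρ[f/g](T) → 3
  π[x](ρ[f/g](T)) → 3

== RESULT ==
x
p
s
t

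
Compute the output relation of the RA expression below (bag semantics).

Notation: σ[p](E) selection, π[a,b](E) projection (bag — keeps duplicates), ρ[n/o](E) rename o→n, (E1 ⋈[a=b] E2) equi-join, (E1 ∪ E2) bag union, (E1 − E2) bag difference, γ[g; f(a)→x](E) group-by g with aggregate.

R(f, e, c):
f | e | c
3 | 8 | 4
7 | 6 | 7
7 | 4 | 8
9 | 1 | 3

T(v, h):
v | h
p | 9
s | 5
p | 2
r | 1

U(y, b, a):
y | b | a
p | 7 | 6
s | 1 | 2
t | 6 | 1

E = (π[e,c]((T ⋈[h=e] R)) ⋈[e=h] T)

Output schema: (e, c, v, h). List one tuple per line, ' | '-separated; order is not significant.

Per-node cardinality:
  T → 4
  R → 4
  (T ⋈[h=e] R) → 1
  π[e,c]((T ⋈[h=e] R)) → 1
  T → 4
  (π[e,c]((T ⋈[h=e] R)) ⋈[e=h] T) → 1

== RESULT ==
e | c | v | h
1 | 3 | r | 1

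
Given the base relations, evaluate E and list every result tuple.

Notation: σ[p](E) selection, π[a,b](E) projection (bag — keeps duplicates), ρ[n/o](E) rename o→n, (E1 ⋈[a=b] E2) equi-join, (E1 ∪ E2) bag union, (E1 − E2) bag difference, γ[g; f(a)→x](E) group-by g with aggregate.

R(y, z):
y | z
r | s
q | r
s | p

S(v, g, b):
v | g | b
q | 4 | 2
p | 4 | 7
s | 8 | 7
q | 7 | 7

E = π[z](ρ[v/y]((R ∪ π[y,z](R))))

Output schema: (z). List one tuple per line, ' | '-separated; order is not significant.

Stepwise |·|:
  R → 3
  R → 3
  π[y,z](R) → 3
  (R ∪ π[y,z](R)) → 6
  ρ[v/y]((R ∪ π[y,z](R))) → 6
  π[z](ρ[v/y]((R ∪ π[y,z](R)))) → 6

== RESULT ==
z
p
p
r
r
s
s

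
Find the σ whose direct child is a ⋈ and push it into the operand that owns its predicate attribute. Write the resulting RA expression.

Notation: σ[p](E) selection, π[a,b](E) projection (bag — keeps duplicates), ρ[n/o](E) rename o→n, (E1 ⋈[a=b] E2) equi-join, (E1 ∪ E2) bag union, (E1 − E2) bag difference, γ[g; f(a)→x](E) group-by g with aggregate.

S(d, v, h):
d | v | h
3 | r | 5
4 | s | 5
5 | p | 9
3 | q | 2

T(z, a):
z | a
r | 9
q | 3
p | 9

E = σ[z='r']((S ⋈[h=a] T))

σ filters on z, owned by the right side.
E' = (S ⋈[h=a] σ[z='r'](T))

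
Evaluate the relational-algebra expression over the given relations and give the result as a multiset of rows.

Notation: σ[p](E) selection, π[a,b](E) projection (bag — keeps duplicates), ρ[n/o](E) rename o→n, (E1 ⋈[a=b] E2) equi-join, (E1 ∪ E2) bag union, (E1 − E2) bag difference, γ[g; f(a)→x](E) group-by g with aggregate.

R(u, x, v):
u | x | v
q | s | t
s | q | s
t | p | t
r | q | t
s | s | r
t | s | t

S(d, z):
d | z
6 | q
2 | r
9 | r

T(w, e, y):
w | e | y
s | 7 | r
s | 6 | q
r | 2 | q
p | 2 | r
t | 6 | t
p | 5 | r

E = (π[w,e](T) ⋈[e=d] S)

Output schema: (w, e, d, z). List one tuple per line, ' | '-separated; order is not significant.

Row counts bottom-up:
  T → 6
  π[w,e](T) → 6
  S → 3
  (π[w,e](T) ⋈[e=d] S) → 4

== RESULT ==
w | e | d | z
p | 2 | 2 | r
r | 2 | 2 | r
s | 6 | 6 | q
t | 6 | 6 | q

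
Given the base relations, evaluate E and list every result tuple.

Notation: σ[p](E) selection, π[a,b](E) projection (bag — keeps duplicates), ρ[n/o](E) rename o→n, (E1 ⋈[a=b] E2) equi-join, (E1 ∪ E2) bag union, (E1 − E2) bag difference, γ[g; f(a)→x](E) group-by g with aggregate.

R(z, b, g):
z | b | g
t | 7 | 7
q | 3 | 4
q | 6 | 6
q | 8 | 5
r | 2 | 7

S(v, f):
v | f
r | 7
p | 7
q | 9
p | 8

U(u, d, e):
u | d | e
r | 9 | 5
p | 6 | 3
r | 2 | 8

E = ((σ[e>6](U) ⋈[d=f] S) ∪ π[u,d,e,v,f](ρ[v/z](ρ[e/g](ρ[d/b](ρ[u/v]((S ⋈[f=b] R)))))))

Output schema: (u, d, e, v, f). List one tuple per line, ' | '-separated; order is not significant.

Row counts bottom-up:
  U → 3
  σ[e>6](U) → 1
  S → 4
  (σ[e>6](U) ⋈[d=f] S) → 0
  S → 4
  R → 5
  (S ⋈[f=b] R) → 3
  ρ[u/v]((S ⋈[f=b] R)) → 3
  ρ[d/b](ρ[u/v]((S ⋈[f=b] R))) → 3
  ρ[e/g](ρ[d/b](ρ[u/v]((S ⋈[f=b] R)))) → 3
  ρ[v/z](ρ[e/g](ρ[d/b](ρ[u/v]((S ⋈[f=b] R))))) → 3
  π[u,d,e,v,f](ρ[v/z](ρ[e/g](ρ[d/b](ρ[u/v]((S ⋈[f=b] R)))))) → 3
  ((σ[e>6](U) ⋈[d=f] S) ∪ π[u,d,e,v,f](ρ[v/z](ρ[e/g](ρ[d/b](ρ[u/v]((S ⋈[f=b] R))))))) → 3

== RESULT ==
u | d | e | v | f
p | 7 | 7 | t | 7
p | 8 | 5 | q | 8
r | 7 | 7 | t | 7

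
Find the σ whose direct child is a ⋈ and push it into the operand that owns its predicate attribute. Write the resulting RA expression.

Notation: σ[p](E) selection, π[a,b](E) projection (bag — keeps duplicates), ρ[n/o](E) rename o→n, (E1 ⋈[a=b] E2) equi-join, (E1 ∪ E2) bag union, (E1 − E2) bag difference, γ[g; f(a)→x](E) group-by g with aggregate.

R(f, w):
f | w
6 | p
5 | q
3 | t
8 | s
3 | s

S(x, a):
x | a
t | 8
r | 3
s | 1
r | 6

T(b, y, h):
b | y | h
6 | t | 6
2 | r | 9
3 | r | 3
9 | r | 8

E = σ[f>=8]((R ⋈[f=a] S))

σ filters on f, owned by the left side.
E' = (σ[f>=8](R) ⋈[f=a] S)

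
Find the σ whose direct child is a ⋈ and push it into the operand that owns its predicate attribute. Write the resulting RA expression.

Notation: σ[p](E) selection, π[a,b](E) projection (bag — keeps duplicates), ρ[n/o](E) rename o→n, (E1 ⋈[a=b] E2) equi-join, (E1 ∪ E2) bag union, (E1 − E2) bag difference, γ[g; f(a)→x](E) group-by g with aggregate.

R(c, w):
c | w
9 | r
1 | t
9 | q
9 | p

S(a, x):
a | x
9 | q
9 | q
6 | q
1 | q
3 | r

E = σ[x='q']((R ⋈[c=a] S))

σ filters on x, owned by the right side.
E' = (R ⋈[c=a] σ[x='q'](S))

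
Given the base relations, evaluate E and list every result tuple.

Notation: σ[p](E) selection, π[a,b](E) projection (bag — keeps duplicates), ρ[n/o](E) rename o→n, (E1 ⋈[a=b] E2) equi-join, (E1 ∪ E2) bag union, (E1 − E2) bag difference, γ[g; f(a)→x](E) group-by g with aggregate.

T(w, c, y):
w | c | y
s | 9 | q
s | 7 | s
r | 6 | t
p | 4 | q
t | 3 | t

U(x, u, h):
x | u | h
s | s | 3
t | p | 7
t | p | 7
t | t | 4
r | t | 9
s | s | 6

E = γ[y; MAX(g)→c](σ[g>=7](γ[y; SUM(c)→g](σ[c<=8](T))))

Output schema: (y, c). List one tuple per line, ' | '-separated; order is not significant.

Subexpression sizes:
  T → 5
  σ[c<=8](T) → 4
  γ[y; SUM(c)→g](σ[c<=8](T)) → 3
  σ[g>=7](γ[y; SUM(c)→g](σ[c<=8](T))) → 2
  γ[y; MAX(g)→c](σ[g>=7](γ[y; SUM(c)→g](σ[c<=8](T)))) → 2

== RESULT ==
y | c
s | 7
t | 9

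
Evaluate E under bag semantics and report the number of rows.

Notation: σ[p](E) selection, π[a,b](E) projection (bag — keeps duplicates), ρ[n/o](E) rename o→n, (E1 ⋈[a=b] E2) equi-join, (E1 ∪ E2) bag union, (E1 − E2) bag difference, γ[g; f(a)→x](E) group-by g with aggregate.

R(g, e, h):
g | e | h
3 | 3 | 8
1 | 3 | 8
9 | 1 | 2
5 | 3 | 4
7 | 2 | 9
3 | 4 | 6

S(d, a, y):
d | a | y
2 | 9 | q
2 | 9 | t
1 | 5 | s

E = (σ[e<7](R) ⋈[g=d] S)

Per-node cardinality:
  R → 6
  σ[e<7](R) → 6
  S → 3
  (σ[e<7](R) ⋈[g=d] S) → 1

|E| = 1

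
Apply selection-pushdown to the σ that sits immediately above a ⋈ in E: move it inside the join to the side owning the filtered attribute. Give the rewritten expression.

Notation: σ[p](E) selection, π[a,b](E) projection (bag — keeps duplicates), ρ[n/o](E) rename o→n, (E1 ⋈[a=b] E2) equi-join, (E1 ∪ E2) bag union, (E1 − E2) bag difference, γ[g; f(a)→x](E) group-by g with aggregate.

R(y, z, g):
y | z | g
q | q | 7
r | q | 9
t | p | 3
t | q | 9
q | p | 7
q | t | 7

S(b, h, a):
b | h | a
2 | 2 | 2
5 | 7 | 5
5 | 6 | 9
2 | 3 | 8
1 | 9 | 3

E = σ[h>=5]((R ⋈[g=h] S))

σ filters on h, owned by the right side.
E' = (R ⋈[g=h] σ[h>=5](S))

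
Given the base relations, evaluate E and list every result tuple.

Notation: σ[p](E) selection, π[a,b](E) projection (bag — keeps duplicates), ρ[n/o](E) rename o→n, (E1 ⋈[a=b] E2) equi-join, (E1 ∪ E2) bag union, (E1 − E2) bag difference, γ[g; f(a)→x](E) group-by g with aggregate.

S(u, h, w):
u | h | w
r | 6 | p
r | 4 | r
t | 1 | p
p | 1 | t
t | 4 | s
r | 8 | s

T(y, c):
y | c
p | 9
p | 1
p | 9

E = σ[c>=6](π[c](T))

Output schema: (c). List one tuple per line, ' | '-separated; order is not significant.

Per-node cardinality:
  T → 3
  π[c](T) → 3
  σ[c>=6](π[c](T)) → 2

== RESULT ==
c
9
9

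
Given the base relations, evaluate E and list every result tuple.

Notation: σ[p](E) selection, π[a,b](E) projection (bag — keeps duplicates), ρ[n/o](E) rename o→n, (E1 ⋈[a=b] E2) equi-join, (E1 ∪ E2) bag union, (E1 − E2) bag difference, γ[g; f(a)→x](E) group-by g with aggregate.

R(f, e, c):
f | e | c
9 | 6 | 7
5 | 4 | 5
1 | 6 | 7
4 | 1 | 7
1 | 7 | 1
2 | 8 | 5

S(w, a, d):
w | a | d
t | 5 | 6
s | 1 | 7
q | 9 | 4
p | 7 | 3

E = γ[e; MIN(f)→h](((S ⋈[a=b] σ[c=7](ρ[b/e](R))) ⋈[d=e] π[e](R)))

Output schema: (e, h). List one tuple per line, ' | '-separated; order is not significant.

Row counts bottom-up:
  S → 4
  R → 6
  ρ[b/e](R) → 6
  σ[c=7](ρ[b/e](R)) → 3
  (S ⋈[a=b] σ[c=7](ρ[b/e](R))) → 1
  R → 6
  π[e](R) → 6
  ((S ⋈[a=b] σ[c=7](ρ[b/e](R))) ⋈[d=e] π[e](R)) → 1
  γ[e; MIN(f)→h](((S ⋈[a=b] σ[c=7](ρ[b/e](R))) ⋈[d=e] π[e](R))) → 1

== RESULT ==
e | h
7 | 4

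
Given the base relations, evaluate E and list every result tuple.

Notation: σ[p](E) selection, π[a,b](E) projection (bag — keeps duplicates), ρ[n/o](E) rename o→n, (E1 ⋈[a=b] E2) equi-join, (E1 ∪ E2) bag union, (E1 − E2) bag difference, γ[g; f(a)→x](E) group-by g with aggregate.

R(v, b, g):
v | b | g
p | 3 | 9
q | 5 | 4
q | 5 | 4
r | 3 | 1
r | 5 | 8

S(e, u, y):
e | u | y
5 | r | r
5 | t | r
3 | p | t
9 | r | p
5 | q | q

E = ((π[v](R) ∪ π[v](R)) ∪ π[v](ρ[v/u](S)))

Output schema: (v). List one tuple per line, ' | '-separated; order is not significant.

Row counts bottom-up:
  R → 5
  π[v](R) → 5
  R → 5
  π[v](R) → 5
  (π[v](R) ∪ π[v](R)) → 10
  S → 5
  ρ[v/u](S) → 5
  π[v](ρ[v/u](S)) → 5
  ((π[v](R) ∪ π[v](R)) ∪ π[v](ρ[v/u](S))) → 15

== RESULT ==
v
p
p
p
q
q
q
q
q
r
r
r
r
r
r
t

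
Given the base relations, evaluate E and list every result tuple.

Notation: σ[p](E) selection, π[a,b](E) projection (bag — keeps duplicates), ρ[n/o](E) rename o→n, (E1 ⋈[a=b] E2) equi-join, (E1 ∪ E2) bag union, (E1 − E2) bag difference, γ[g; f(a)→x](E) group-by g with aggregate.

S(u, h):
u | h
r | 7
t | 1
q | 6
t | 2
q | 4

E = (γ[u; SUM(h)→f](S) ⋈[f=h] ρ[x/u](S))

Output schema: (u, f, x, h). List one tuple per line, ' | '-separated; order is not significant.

Row counts bottom-up:
  S → 5
  γ[u; SUM(h)→f](S) → 3
  S → 5
  ρ[x/u](S) → 5
  (γ[u; SUM(h)→f](S) ⋈[f=h] ρ[x/u](S)) → 1

== RESULT ==
u | f | x | h
r | 7 | r | 7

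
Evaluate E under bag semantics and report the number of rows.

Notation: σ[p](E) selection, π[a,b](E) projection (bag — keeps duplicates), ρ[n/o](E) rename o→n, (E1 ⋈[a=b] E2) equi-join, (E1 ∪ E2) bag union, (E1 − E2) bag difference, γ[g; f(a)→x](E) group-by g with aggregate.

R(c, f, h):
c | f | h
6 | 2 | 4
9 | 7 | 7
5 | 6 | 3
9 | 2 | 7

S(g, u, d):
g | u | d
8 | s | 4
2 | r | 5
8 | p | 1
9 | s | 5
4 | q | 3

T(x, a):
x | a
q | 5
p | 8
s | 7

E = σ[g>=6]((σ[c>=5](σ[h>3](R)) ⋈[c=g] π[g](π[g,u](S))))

Subexpression sizes:
  R → 4
  σ[h>3](R) → 3
  σ[c>=5](σ[h>3](R)) → 3
  S → 5
  π[g,u](S) → 5
  π[g](π[g,u](S)) → 5
  (σ[c>=5](σ[h>3](R)) ⋈[c=g] π[g](π[g,u](S))) → 2
  σ[g>=6]((σ[c>=5](σ[h>3](R)) ⋈[c=g] π[g](π[g,u](S)))) → 2

|E| = 2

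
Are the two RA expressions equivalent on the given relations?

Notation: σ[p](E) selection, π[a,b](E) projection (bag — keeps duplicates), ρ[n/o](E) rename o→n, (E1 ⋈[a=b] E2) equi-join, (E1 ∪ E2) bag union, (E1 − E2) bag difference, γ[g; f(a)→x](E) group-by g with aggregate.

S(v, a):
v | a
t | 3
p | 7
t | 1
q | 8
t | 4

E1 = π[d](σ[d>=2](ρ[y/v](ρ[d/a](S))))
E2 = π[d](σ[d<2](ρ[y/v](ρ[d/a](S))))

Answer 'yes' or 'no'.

E1 row counts bottom-up:
  S → 5
  ρ[d/a](S) → 5
  ρ[y/v](ρ[d/a](S)) → 5
  σ[d>=2](ρ[y/v](ρ[d/a](S))) → 4
  π[d](σ[d>=2](ρ[y/v](ρ[d/a](S)))) → 4
E2 row counts bottom-up:
  S → 5
  ρ[d/a](S) → 5
  ρ[y/v](ρ[d/a](S)) → 5
  σ[d<2](ρ[y/v](ρ[d/a](S))) → 1
  π[d](σ[d<2](ρ[y/v](ρ[d/a](S)))) → 1

E1 result:
d
3
4
7
8
E2 result:
d
1
Witness: (1,) appears 0× in E1 but 1× in E2.

no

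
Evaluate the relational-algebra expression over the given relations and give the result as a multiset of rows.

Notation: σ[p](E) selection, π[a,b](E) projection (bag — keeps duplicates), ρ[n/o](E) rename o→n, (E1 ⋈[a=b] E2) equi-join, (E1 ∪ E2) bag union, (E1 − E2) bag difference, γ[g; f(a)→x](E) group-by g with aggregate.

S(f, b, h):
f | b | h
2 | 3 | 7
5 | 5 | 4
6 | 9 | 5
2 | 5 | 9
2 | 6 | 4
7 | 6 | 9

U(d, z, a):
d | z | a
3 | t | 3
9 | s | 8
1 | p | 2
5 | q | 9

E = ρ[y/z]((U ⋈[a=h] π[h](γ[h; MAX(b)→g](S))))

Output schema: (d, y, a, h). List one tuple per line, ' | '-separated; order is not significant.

Per-node cardinality:
  U → 4
  S → 6
  γ[h; MAX(b)→g](S) → 4
  π[h](γ[h; MAX(b)→g](S)) → 4
  (U ⋈[a=h] π[h](γ[h; MAX(b)→g](S))) → 1
  ρ[y/z]((U ⋈[a=h] π[h](γ[h; MAX(b)→g](S)))) → 1

== RESULT ==
d | y | a | h
5 | q | 9 | 9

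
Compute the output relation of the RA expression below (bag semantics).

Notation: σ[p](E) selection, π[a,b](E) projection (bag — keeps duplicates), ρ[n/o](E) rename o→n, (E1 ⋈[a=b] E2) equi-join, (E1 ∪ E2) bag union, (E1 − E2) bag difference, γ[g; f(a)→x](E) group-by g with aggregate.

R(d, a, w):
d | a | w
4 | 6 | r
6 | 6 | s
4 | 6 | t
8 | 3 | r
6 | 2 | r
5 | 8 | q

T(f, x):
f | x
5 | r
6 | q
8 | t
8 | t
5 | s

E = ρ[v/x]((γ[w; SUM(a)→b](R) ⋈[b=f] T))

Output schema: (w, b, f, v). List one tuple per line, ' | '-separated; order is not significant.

Stepwise |·|:
  R → 6
  γ[w; SUM(a)→b](R) → 4
  T → 5
  (γ[w; SUM(a)→b](R) ⋈[b=f] T) → 4
  ρ[v/x]((γ[w; SUM(a)→b](R) ⋈[b=f] T)) → 4

== RESULT ==
w | b | f | v
q | 8 | 8 | t
q | 8 | 8 | t
s | 6 | 6 | q
t | 6 | 6 | q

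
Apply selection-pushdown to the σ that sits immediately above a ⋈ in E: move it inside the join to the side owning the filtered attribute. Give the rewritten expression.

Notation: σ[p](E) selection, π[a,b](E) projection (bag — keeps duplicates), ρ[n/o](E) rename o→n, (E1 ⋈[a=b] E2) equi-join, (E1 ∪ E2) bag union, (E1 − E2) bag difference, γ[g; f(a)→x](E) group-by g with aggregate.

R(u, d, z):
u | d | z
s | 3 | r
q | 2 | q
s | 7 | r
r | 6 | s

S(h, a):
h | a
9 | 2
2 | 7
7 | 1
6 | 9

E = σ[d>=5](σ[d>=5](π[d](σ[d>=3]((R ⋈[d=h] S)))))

σ filters on d, owned by the left side.
E' = σ[d>=5](σ[d>=5](π[d]((σ[d>=3](R) ⋈[d=h] S))))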